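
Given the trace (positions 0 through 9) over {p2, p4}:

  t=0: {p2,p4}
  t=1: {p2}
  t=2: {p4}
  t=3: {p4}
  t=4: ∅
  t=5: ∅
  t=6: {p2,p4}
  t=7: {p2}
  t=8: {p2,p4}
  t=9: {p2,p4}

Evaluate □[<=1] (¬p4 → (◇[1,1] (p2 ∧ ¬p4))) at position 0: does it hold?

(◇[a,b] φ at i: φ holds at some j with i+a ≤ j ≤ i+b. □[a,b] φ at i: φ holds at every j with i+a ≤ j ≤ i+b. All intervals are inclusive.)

Does not hold

Check (¬p4 → (◇[1,1] (p2 ∧ ¬p4))) at every j in [0,1]:
  j=0: antecedent false → ✓
  j=1: antecedent true; consequent fails (none in [2,2]) → ✗
Fails at j=1 → formula fails.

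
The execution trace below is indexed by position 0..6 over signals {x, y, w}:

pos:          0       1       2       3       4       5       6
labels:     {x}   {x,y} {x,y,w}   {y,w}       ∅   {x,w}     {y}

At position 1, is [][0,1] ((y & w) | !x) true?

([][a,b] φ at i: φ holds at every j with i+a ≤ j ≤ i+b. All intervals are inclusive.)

No

Check ((y & w) | !x) at every j in [1,2]:
  j=1: false
  j=2: true
Fails at j=1 → formula fails.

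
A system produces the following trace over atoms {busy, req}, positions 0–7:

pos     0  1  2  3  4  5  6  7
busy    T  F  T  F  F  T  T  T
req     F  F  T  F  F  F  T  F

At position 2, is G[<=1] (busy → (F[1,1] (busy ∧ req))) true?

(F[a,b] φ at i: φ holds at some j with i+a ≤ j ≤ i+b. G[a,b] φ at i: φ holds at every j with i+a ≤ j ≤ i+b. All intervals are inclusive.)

Check (busy → (F[1,1] (busy ∧ req))) at every j in [2,3]:
  j=2: antecedent true; consequent fails (none in [3,3]) → ✗
  j=3: antecedent false → ✓
Fails at j=2 → formula fails.

False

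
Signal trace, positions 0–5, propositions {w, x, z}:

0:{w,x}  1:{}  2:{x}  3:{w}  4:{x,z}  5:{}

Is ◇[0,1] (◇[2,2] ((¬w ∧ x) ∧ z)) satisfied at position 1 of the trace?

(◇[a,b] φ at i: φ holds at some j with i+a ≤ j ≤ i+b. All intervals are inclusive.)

Check ◇[2,2] ((¬w ∧ x) ∧ z) at each j in [1,2]:
  j=1: fails (none in [3,3])
  j=2: holds (witness at 4)
Found at j=2 → formula holds.

Holds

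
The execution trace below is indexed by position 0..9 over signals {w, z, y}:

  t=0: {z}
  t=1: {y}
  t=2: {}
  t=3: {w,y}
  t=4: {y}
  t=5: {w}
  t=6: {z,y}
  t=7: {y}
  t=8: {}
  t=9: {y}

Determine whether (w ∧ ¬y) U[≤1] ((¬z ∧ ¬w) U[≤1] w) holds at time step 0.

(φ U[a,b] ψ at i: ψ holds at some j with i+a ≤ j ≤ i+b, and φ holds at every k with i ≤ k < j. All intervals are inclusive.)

Need some j in [0,1] with ((¬z ∧ ¬w) U[≤1] w), and (w ∧ ¬y) at every k in [0,j-1].
  j=0: ((¬z ∧ ¬w) U[≤1] w) — fails.
  j=1: ((¬z ∧ ¬w) U[≤1] w) — fails.
No j in the window works → until fails.

Does not hold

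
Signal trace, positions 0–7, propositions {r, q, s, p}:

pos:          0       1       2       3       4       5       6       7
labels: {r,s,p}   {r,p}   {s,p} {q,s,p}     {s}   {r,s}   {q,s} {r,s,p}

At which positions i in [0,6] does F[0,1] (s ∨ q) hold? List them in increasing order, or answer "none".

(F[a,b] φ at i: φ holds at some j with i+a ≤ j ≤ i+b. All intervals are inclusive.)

0, 1, 2, 3, 4, 5, 6

Evaluate at each i in [0,6]:
  i=0: ✓ (witness j=0)
  i=1: ✓ (witness j=2)
  i=2: ✓ (witness j=2)
  i=3: ✓ (witness j=3)
  i=4: ✓ (witness j=4)
  i=5: ✓ (witness j=5)
  i=6: ✓ (witness j=6)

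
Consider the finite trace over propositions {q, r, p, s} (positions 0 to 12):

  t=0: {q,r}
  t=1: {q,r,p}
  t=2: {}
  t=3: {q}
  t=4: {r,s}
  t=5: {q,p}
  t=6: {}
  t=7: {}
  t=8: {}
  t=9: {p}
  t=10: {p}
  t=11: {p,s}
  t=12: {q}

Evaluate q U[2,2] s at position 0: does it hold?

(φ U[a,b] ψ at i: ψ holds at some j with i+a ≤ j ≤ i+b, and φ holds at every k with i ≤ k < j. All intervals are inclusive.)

Need some j in [2,2] with s, and q at every k in [0,j-1].
  j=2: s false.
No j in the window works → until fails.

Does not hold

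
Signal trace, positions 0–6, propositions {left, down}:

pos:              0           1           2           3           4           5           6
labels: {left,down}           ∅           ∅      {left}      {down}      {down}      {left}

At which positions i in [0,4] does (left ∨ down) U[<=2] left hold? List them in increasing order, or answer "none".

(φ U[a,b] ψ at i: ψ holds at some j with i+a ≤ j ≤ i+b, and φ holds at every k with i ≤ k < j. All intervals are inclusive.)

Evaluate at each i in [0,4]:
  i=0: ✓ (rhs at j=0)
  i=1: ✗ (lhs fails at k=1 before rhs at j=3)
  i=2: ✗ (lhs fails at k=2 before rhs at j=3)
  i=3: ✓ (rhs at j=3)
  i=4: ✓ (rhs at j=6; lhs holds on [4,5])

0, 3, 4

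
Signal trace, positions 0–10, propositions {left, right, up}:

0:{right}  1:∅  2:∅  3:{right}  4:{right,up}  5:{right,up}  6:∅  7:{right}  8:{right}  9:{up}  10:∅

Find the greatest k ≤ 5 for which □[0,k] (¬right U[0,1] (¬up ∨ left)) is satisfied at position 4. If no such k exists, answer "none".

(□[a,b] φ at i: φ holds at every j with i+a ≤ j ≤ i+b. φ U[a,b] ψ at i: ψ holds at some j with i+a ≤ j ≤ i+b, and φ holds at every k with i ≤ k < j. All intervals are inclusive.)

(¬right U[0,1] (¬up ∨ left)) must hold from j=4 onward; find where it first fails.
  j=4: fails → no k works.

none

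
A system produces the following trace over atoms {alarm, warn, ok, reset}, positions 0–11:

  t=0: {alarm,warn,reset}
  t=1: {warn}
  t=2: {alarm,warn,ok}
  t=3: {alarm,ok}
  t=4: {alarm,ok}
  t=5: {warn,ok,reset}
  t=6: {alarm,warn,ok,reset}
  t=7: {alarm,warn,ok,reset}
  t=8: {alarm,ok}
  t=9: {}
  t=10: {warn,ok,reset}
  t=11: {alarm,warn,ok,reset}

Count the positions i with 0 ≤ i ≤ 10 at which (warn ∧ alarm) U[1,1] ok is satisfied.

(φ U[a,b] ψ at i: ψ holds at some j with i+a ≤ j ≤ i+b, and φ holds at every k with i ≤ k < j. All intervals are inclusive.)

3

Evaluate at each i in [0,10]:
  i=0: ✗ (no rhs in [1,1])
  i=1: ✗ (lhs fails at k=1 before rhs at j=2)
  i=2: ✓ (rhs at j=3; lhs holds on [2,2])
  i=3: ✗ (lhs fails at k=3 before rhs at j=4)
  i=4: ✗ (lhs fails at k=4 before rhs at j=5)
  i=5: ✗ (lhs fails at k=5 before rhs at j=6)
  i=6: ✓ (rhs at j=7; lhs holds on [6,6])
  i=7: ✓ (rhs at j=8; lhs holds on [7,7])
  i=8: ✗ (no rhs in [9,9])
  i=9: ✗ (lhs fails at k=9 before rhs at j=10)
  i=10: ✗ (lhs fails at k=10 before rhs at j=11)
Positions where it holds: {2, 6, 7} → 3.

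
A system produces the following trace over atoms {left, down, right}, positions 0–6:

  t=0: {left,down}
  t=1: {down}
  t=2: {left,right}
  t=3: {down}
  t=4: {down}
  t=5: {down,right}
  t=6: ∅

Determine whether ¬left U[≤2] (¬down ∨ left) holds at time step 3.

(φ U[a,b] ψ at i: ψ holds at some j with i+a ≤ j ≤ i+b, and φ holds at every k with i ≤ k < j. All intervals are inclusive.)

Need some j in [3,5] with (¬down ∨ left), and ¬left at every k in [3,j-1].
  j=3: (¬down ∨ left) false.
  j=4: (¬down ∨ left) false.
  j=5: (¬down ∨ left) false.
No j in the window works → until fails.

Does not hold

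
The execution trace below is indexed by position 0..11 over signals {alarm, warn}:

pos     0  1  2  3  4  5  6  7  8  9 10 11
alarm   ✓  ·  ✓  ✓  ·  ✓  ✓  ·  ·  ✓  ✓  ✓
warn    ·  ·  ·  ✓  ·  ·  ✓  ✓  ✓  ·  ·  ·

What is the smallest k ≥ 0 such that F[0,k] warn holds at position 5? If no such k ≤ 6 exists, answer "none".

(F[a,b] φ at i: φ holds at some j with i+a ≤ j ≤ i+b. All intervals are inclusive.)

Scan j = 5,6,… for warn:
  j=5: fails
  j=6: holds
First hit at j=6, so smallest k = 6-5 = 1.

1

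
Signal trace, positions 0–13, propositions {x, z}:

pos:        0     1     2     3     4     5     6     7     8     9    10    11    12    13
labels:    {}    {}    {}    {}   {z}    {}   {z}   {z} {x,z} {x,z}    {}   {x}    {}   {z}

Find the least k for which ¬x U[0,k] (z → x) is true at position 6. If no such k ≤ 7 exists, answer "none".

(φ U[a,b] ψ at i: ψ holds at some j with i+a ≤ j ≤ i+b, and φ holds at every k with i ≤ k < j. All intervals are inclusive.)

2

Need earliest j ≥ 6 with (z → x), and ¬x at every k in [6,j-1].
  j=6: rhs fails.
  j=7: rhs fails.
  j=8: rhs holds; lhs holds on [6,7]. k = 2.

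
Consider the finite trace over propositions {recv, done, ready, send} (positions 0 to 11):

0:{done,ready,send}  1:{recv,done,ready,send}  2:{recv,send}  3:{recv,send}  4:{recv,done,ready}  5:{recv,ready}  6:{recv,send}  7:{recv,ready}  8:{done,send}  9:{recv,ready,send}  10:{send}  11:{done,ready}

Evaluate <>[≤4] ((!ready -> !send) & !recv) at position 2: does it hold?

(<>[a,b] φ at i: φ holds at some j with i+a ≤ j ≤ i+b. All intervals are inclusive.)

No

Check ((!ready -> !send) & !recv) at each j in [2,6]:
  j=2: false
  j=3: false
  j=4: false
  j=5: false
  j=6: false
No position in the window satisfies it → formula fails.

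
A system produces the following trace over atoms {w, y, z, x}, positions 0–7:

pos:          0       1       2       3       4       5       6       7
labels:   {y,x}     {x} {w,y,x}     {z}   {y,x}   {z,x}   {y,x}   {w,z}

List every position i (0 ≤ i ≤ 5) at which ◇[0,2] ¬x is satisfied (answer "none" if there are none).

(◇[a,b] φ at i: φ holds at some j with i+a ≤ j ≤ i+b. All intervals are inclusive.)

Evaluate at each i in [0,5]:
  i=0: ✗ (none in [0,2])
  i=1: ✓ (witness j=3)
  i=2: ✓ (witness j=3)
  i=3: ✓ (witness j=3)
  i=4: ✗ (none in [4,6])
  i=5: ✓ (witness j=7)

1, 2, 3, 5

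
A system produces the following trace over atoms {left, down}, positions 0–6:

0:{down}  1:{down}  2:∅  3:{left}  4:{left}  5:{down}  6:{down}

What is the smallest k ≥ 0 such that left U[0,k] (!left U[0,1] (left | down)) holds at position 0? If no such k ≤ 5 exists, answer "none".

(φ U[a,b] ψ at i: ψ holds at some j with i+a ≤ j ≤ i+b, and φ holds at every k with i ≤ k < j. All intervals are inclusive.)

0

Need earliest j ≥ 0 with (!left U[0,1] (left | down)), and left at every k in [0,j-1].
  j=0: rhs holds (empty prefix). k = 0.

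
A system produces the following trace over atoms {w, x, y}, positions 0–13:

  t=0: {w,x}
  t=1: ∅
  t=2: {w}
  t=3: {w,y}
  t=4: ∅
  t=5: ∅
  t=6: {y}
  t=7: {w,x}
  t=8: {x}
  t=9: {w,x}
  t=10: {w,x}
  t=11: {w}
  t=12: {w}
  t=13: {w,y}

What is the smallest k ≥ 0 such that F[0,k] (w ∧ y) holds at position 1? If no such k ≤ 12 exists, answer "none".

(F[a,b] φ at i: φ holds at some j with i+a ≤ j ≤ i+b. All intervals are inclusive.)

2

Scan j = 1,2,… for (w ∧ y):
  j=1: fails
  j=2: fails
  j=3: holds
First hit at j=3, so smallest k = 3-1 = 2.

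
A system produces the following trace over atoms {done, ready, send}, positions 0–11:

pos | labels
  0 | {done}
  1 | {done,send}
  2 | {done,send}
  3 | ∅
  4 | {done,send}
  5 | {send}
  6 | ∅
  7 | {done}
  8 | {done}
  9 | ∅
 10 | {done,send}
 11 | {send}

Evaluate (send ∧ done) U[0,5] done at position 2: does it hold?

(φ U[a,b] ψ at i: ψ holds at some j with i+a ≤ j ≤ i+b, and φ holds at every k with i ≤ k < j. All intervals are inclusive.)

True

Need some j in [2,7] with done, and (send ∧ done) at every k in [2,j-1].
  j=2: done holds; no prefix to check → satisfied.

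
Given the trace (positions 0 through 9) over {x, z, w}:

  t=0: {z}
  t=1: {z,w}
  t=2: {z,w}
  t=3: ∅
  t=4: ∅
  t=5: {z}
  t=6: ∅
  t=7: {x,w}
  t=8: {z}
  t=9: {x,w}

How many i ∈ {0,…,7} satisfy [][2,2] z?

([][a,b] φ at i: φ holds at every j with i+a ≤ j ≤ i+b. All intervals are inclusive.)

Evaluate at each i in [0,7]:
  i=0: ✓ (all of [2,2])
  i=1: ✗ (fails at j=3)
  i=2: ✗ (fails at j=4)
  i=3: ✓ (all of [5,5])
  i=4: ✗ (fails at j=6)
  i=5: ✗ (fails at j=7)
  i=6: ✓ (all of [8,8])
  i=7: ✗ (fails at j=9)
Positions where it holds: {0, 3, 6} → 3.

3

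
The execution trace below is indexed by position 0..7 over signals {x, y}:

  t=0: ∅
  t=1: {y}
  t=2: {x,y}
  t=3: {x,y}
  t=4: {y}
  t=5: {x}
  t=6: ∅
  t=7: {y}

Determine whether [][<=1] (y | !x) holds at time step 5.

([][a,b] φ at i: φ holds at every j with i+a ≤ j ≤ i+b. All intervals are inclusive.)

Check (y | !x) at every j in [5,6]:
  j=5: false
  j=6: true
Fails at j=5 → formula fails.

No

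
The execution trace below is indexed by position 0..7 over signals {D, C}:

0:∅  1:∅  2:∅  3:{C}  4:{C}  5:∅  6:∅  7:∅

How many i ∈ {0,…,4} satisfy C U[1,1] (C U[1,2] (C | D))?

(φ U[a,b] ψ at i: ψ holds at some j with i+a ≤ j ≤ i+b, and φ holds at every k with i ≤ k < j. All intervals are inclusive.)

Evaluate at each i in [0,4]:
  i=0: ✗ (no rhs in [1,1])
  i=1: ✗ (no rhs in [2,2])
  i=2: ✗ (lhs fails at k=2 before rhs at j=3)
  i=3: ✗ (no rhs in [4,4])
  i=4: ✗ (no rhs in [5,5])
Positions where it holds: {} → 0.

0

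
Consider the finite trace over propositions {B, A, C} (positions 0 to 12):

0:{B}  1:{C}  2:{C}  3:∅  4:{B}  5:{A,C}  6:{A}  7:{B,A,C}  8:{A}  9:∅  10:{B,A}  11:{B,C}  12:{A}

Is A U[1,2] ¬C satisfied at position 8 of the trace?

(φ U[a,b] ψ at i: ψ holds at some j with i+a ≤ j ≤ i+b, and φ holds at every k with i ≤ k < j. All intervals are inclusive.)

Need some j in [9,10] with ¬C, and A at every k in [8,j-1].
  j=9: ¬C holds; A holds at every k in [8,8] → satisfied.

Yes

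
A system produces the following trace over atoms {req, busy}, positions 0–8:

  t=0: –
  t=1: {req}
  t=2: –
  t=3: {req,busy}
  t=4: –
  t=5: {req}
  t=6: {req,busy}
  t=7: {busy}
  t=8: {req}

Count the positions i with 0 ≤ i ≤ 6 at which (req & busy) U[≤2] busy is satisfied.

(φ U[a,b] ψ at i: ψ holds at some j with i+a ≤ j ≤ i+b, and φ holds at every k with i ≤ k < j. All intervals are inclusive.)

2

Evaluate at each i in [0,6]:
  i=0: ✗ (no rhs in [0,2])
  i=1: ✗ (lhs fails at k=1 before rhs at j=3)
  i=2: ✗ (lhs fails at k=2 before rhs at j=3)
  i=3: ✓ (rhs at j=3)
  i=4: ✗ (lhs fails at k=4 before rhs at j=6)
  i=5: ✗ (lhs fails at k=5 before rhs at j=6)
  i=6: ✓ (rhs at j=6)
Positions where it holds: {3, 6} → 2.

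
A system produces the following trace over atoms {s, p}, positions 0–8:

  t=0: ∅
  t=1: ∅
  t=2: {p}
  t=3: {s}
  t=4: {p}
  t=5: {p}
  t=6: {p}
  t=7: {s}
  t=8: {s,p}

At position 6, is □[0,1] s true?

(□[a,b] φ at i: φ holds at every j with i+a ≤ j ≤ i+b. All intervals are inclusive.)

Does not hold

Check s at every j in [6,7]:
  j=6: false
  j=7: true
Fails at j=6 → formula fails.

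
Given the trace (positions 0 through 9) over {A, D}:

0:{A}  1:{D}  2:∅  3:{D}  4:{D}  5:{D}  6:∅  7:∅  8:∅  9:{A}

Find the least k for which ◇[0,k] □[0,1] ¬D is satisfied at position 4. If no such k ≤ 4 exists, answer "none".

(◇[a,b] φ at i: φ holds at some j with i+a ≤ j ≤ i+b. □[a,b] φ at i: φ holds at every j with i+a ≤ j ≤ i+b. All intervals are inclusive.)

Scan j = 4,5,… for □[0,1] ¬D:
  j=4: fails
  j=5: fails
  j=6: holds
First hit at j=6, so smallest k = 6-4 = 2.

2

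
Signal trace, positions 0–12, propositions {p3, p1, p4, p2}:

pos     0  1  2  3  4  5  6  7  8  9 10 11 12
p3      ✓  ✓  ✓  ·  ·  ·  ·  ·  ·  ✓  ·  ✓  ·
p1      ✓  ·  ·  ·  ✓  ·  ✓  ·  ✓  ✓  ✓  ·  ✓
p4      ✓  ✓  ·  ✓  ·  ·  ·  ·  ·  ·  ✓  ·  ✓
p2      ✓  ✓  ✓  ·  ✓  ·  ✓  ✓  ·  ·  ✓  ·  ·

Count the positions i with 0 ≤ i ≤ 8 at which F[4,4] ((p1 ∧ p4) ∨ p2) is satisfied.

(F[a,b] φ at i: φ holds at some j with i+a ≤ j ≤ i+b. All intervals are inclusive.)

5

Evaluate at each i in [0,8]:
  i=0: ✓ (witness j=4)
  i=1: ✗ (none in [5,5])
  i=2: ✓ (witness j=6)
  i=3: ✓ (witness j=7)
  i=4: ✗ (none in [8,8])
  i=5: ✗ (none in [9,9])
  i=6: ✓ (witness j=10)
  i=7: ✗ (none in [11,11])
  i=8: ✓ (witness j=12)
Positions where it holds: {0, 2, 3, 6, 8} → 5.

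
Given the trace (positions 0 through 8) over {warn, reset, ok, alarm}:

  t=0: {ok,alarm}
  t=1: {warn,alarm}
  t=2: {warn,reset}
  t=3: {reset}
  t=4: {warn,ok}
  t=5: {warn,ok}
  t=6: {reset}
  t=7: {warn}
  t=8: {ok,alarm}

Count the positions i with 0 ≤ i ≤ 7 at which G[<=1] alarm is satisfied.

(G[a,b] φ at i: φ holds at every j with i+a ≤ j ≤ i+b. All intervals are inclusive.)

Evaluate at each i in [0,7]:
  i=0: ✓ (all of [0,1])
  i=1: ✗ (fails at j=2)
  i=2: ✗ (fails at j=2)
  i=3: ✗ (fails at j=3)
  i=4: ✗ (fails at j=4)
  i=5: ✗ (fails at j=5)
  i=6: ✗ (fails at j=6)
  i=7: ✗ (fails at j=7)
Positions where it holds: {0} → 1.

1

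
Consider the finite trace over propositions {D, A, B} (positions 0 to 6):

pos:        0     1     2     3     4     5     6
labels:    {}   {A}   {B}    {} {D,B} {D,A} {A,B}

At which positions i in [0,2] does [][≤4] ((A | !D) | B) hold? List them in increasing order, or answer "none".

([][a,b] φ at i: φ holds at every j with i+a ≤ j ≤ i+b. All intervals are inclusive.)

0, 1, 2

Evaluate at each i in [0,2]:
  i=0: ✓ (all of [0,4])
  i=1: ✓ (all of [1,5])
  i=2: ✓ (all of [2,6])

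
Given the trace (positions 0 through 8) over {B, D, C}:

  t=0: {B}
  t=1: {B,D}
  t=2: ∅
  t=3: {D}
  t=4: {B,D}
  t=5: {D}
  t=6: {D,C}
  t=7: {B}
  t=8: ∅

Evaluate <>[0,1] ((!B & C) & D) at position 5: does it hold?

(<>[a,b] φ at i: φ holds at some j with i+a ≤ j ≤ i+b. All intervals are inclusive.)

Holds

Check ((!B & C) & D) at each j in [5,6]:
  j=5: false
  j=6: true
Found at j=6 → formula holds.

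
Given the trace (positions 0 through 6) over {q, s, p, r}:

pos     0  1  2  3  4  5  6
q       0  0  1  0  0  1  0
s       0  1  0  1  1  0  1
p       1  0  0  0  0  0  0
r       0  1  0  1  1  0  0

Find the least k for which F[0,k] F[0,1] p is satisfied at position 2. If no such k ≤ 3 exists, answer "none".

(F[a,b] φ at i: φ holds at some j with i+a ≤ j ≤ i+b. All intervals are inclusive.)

Scan j = 2,3,… for F[0,1] p:
  j=2: fails
  j=3: fails
  j=4: fails
  j=5: fails
No j in [2,5] satisfies it → none.

none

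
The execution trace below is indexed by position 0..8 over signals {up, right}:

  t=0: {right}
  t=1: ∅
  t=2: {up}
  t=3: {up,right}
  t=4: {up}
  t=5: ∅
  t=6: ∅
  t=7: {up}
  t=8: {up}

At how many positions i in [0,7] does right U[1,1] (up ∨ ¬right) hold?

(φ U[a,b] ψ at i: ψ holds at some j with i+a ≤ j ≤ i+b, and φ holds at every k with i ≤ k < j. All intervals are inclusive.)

Evaluate at each i in [0,7]:
  i=0: ✓ (rhs at j=1; lhs holds on [0,0])
  i=1: ✗ (lhs fails at k=1 before rhs at j=2)
  i=2: ✗ (lhs fails at k=2 before rhs at j=3)
  i=3: ✓ (rhs at j=4; lhs holds on [3,3])
  i=4: ✗ (lhs fails at k=4 before rhs at j=5)
  i=5: ✗ (lhs fails at k=5 before rhs at j=6)
  i=6: ✗ (lhs fails at k=6 before rhs at j=7)
  i=7: ✗ (lhs fails at k=7 before rhs at j=8)
Positions where it holds: {0, 3} → 2.

2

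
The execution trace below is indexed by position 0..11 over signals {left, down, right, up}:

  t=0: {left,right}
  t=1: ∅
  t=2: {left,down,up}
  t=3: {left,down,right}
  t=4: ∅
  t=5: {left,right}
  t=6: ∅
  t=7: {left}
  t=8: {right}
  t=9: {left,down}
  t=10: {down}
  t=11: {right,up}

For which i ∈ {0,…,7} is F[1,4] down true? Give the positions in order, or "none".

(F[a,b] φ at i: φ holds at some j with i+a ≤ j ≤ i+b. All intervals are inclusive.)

0, 1, 2, 5, 6, 7

Evaluate at each i in [0,7]:
  i=0: ✓ (witness j=2)
  i=1: ✓ (witness j=2)
  i=2: ✓ (witness j=3)
  i=3: ✗ (none in [4,7])
  i=4: ✗ (none in [5,8])
  i=5: ✓ (witness j=9)
  i=6: ✓ (witness j=9)
  i=7: ✓ (witness j=9)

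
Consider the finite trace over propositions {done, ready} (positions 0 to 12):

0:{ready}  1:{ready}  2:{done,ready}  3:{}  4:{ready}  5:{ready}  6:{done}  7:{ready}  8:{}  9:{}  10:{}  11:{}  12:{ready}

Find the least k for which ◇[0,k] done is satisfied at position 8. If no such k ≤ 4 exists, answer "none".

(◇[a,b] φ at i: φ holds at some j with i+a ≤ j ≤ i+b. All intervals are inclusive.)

none

Scan j = 8,9,… for done:
  j=8: fails
  j=9: fails
  j=10: fails
  j=11: fails
  j=12: fails
No j in [8,12] satisfies it → none.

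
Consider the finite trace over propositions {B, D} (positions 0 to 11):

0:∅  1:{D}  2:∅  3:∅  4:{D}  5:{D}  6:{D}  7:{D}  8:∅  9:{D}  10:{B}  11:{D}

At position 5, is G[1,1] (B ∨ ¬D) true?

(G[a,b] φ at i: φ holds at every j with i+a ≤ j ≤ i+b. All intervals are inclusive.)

Check (B ∨ ¬D) at every j in [6,6]:
  j=6: false
Fails at j=6 → formula fails.

Does not hold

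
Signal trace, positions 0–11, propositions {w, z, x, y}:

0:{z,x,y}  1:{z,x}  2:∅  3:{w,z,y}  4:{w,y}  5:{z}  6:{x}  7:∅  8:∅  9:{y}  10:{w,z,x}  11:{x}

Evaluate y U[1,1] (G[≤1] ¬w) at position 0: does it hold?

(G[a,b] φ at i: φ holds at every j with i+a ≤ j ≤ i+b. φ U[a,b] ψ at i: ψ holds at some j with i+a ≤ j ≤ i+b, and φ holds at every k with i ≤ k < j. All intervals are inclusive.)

Need some j in [1,1] with G[≤1] ¬w, and y at every k in [0,j-1].
  j=1: G[≤1] ¬w holds; y holds at every k in [0,0] → satisfied.

True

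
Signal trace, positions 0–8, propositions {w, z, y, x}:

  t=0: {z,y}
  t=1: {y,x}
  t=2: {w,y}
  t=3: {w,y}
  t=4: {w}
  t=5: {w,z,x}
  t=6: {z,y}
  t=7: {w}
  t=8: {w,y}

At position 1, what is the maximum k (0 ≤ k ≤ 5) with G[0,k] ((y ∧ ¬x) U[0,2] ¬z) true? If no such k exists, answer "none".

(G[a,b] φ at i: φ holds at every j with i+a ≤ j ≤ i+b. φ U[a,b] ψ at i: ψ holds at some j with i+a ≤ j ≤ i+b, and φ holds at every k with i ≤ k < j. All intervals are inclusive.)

3

((y ∧ ¬x) U[0,2] ¬z) must hold from j=1 onward; find where it first fails.
  j=1: holds
  j=2: holds
  j=3: holds
  j=4: holds
  j=5: fails
Holds on [1,4], so largest k = 3.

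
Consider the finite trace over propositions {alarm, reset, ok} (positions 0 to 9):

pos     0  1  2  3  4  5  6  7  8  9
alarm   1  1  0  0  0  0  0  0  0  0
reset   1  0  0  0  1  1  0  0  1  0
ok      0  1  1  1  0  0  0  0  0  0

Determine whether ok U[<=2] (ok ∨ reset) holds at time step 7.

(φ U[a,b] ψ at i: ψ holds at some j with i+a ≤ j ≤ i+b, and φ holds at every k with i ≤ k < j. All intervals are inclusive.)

No

Need some j in [7,9] with (ok ∨ reset), and ok at every k in [7,j-1].
  j=7: (ok ∨ reset) false.
  j=8: (ok ∨ reset) holds, but ok fails at k=7 → not this j.
  j=9: (ok ∨ reset) false.
No j in the window works → until fails.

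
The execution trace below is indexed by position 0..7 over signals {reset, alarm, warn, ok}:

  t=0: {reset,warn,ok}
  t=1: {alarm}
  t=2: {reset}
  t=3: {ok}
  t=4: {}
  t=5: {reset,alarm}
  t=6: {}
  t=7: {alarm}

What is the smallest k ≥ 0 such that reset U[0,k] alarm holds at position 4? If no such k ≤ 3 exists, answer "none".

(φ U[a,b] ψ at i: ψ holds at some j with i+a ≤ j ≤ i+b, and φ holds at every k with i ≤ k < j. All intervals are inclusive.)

Need earliest j ≥ 4 with alarm, and reset at every k in [4,j-1].
  j=4: rhs fails.
  j=5: rhs holds but lhs fails at k=4.
  j=6: rhs fails.
  j=7: rhs holds but lhs fails at k=4.
No witness within the range → none.

none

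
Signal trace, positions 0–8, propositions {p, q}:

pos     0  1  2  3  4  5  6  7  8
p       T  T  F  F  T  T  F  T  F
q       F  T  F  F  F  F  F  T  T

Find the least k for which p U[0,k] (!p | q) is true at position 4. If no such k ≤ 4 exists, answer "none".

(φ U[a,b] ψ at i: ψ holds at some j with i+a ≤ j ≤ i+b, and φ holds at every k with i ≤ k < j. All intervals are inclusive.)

Need earliest j ≥ 4 with (!p | q), and p at every k in [4,j-1].
  j=4: rhs fails.
  j=5: rhs fails.
  j=6: rhs holds; lhs holds on [4,5]. k = 2.

2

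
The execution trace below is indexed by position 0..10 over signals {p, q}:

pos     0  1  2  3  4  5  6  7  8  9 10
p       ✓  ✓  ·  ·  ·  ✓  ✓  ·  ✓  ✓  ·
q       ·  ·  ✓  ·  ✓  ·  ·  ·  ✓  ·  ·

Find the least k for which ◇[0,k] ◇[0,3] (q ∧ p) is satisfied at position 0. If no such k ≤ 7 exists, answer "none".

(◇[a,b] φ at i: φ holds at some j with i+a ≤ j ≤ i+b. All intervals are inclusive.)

5

Scan j = 0,1,… for ◇[0,3] (q ∧ p):
  j=0: fails
  j=1: fails
  j=2: fails
  j=3: fails
  j=4: fails
  j=5: holds
First hit at j=5, so smallest k = 5-0 = 5.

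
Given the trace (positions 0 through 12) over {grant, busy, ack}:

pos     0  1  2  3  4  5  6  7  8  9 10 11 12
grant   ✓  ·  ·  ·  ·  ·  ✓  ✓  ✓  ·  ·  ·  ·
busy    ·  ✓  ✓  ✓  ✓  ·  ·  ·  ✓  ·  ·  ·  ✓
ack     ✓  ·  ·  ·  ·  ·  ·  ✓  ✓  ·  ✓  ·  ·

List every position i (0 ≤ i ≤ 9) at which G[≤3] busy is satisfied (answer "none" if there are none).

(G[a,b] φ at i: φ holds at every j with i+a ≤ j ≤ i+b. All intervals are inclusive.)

1

Evaluate at each i in [0,9]:
  i=0: ✗ (fails at j=0)
  i=1: ✓ (all of [1,4])
  i=2: ✗ (fails at j=5)
  i=3: ✗ (fails at j=5)
  i=4: ✗ (fails at j=5)
  i=5: ✗ (fails at j=5)
  i=6: ✗ (fails at j=6)
  i=7: ✗ (fails at j=7)
  i=8: ✗ (fails at j=9)
  i=9: ✗ (fails at j=9)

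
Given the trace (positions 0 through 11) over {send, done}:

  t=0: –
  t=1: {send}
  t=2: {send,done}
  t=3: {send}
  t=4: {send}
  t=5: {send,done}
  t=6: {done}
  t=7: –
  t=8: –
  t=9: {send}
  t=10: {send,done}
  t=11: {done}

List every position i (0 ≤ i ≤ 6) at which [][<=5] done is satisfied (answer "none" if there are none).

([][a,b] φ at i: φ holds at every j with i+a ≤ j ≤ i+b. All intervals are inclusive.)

none

Evaluate at each i in [0,6]:
  i=0: ✗ (fails at j=0)
  i=1: ✗ (fails at j=1)
  i=2: ✗ (fails at j=3)
  i=3: ✗ (fails at j=3)
  i=4: ✗ (fails at j=4)
  i=5: ✗ (fails at j=7)
  i=6: ✗ (fails at j=7)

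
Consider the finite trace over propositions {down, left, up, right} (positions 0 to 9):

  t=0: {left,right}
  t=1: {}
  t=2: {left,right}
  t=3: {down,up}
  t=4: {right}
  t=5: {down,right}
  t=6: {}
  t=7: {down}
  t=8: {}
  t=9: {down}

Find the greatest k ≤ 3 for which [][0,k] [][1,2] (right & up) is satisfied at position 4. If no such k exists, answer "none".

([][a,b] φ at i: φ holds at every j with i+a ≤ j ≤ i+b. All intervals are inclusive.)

[][1,2] (right & up) must hold from j=4 onward; find where it first fails.
  j=4: fails → no k works.

none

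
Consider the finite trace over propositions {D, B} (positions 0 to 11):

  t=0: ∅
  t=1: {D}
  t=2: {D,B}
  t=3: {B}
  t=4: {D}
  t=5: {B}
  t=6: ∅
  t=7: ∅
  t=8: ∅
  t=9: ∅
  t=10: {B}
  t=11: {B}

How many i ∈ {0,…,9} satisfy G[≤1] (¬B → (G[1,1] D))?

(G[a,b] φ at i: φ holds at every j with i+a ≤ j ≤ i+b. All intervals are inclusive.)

Evaluate at each i in [0,9]:
  i=0: ✓ (all of [0,1])
  i=1: ✓ (all of [1,2])
  i=2: ✓ (all of [2,3])
  i=3: ✗ (fails at j=4)
  i=4: ✗ (fails at j=4)
  i=5: ✗ (fails at j=6)
  i=6: ✗ (fails at j=6)
  i=7: ✗ (fails at j=7)
  i=8: ✗ (fails at j=8)
  i=9: ✗ (fails at j=9)
Positions where it holds: {0, 1, 2} → 3.

3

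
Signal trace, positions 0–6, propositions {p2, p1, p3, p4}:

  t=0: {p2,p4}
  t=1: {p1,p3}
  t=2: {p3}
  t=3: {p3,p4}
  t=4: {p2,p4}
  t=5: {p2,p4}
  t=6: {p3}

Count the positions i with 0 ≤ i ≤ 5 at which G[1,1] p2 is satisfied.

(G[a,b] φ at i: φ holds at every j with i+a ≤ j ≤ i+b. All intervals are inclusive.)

Evaluate at each i in [0,5]:
  i=0: ✗ (fails at j=1)
  i=1: ✗ (fails at j=2)
  i=2: ✗ (fails at j=3)
  i=3: ✓ (all of [4,4])
  i=4: ✓ (all of [5,5])
  i=5: ✗ (fails at j=6)
Positions where it holds: {3, 4} → 2.

2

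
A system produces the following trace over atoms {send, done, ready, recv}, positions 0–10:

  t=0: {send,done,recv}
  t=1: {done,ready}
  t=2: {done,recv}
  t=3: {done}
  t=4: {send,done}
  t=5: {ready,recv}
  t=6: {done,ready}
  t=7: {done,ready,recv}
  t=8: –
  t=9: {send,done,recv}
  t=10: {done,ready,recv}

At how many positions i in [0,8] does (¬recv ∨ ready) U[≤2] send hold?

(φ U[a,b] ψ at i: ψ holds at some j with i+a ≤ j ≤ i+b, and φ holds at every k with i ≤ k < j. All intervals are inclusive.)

Evaluate at each i in [0,8]:
  i=0: ✓ (rhs at j=0)
  i=1: ✗ (no rhs in [1,3])
  i=2: ✗ (lhs fails at k=2 before rhs at j=4)
  i=3: ✓ (rhs at j=4; lhs holds on [3,3])
  i=4: ✓ (rhs at j=4)
  i=5: ✗ (no rhs in [5,7])
  i=6: ✗ (no rhs in [6,8])
  i=7: ✓ (rhs at j=9; lhs holds on [7,8])
  i=8: ✓ (rhs at j=9; lhs holds on [8,8])
Positions where it holds: {0, 3, 4, 7, 8} → 5.

5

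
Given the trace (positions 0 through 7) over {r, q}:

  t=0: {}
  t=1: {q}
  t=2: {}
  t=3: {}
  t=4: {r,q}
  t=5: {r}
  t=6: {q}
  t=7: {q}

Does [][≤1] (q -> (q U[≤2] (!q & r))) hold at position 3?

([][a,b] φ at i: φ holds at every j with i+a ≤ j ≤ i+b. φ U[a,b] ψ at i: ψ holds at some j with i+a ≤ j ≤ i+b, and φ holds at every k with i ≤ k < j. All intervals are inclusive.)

Check (q -> (q U[≤2] (!q & r))) at every j in [3,4]:
  j=3: antecedent false → ✓
  j=4: antecedent true; consequent holds → ✓
All positions satisfy it → formula holds.

Yes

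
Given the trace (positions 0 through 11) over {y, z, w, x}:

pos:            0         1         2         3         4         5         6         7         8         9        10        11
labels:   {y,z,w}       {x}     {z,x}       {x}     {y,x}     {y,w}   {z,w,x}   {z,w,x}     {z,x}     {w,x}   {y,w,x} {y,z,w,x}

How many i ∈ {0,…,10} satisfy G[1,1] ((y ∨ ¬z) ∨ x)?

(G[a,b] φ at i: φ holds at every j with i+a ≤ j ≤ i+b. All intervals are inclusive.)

Evaluate at each i in [0,10]:
  i=0: ✓ (all of [1,1])
  i=1: ✓ (all of [2,2])
  i=2: ✓ (all of [3,3])
  i=3: ✓ (all of [4,4])
  i=4: ✓ (all of [5,5])
  i=5: ✓ (all of [6,6])
  i=6: ✓ (all of [7,7])
  i=7: ✓ (all of [8,8])
  i=8: ✓ (all of [9,9])
  i=9: ✓ (all of [10,10])
  i=10: ✓ (all of [11,11])
Positions where it holds: {0, 1, 2, 3, 4, 5, 6, 7, 8, 9, 10} → 11.

11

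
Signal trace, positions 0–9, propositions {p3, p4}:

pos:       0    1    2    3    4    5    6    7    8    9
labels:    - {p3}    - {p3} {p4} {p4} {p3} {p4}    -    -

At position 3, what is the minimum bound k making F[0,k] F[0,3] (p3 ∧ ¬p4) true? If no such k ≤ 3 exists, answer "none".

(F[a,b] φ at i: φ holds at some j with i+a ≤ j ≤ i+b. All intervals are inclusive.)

0

Scan j = 3,4,… for F[0,3] (p3 ∧ ¬p4):
  j=3: holds
First hit at j=3, so smallest k = 3-3 = 0.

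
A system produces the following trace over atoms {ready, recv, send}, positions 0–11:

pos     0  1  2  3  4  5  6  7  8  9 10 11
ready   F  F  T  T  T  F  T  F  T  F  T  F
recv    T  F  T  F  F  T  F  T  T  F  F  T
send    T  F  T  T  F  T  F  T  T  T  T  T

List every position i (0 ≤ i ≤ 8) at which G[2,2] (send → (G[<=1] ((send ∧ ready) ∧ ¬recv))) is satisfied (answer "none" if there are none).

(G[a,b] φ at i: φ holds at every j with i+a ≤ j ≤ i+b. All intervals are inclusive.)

2, 4

Evaluate at each i in [0,8]:
  i=0: ✗ (fails at j=2)
  i=1: ✗ (fails at j=3)
  i=2: ✓ (all of [4,4])
  i=3: ✗ (fails at j=5)
  i=4: ✓ (all of [6,6])
  i=5: ✗ (fails at j=7)
  i=6: ✗ (fails at j=8)
  i=7: ✗ (fails at j=9)
  i=8: ✗ (fails at j=10)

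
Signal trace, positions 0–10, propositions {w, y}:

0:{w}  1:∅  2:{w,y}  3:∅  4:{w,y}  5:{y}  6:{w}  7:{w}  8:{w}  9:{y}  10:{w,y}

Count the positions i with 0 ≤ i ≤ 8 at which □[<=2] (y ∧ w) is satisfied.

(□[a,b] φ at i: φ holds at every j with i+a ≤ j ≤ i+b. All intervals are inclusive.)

0

Evaluate at each i in [0,8]:
  i=0: ✗ (fails at j=0)
  i=1: ✗ (fails at j=1)
  i=2: ✗ (fails at j=3)
  i=3: ✗ (fails at j=3)
  i=4: ✗ (fails at j=5)
  i=5: ✗ (fails at j=5)
  i=6: ✗ (fails at j=6)
  i=7: ✗ (fails at j=7)
  i=8: ✗ (fails at j=8)
Positions where it holds: {} → 0.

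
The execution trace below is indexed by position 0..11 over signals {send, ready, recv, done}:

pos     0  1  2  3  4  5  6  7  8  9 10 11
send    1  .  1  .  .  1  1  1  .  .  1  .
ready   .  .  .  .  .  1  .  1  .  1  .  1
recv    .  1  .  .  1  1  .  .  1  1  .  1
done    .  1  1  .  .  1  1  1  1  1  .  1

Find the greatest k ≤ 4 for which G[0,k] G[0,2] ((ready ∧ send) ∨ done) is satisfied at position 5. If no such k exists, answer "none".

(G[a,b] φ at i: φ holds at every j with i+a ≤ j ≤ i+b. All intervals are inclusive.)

2

G[0,2] ((ready ∧ send) ∨ done) must hold from j=5 onward; find where it first fails.
  j=5: holds
  j=6: holds
  j=7: holds
  j=8: fails
Holds on [5,7], so largest k = 2.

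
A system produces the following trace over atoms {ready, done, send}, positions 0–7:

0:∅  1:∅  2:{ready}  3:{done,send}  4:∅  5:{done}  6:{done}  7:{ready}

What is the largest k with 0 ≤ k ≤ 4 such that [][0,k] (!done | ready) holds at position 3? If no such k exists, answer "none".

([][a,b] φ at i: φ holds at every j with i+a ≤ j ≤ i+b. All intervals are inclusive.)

none

(!done | ready) must hold from j=3 onward; find where it first fails.
  j=3: fails → no k works.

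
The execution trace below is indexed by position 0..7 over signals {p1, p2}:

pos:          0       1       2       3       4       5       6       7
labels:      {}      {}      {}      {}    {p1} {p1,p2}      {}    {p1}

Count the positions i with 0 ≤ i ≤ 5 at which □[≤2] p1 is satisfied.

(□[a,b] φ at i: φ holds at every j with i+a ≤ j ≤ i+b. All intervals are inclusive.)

0

Evaluate at each i in [0,5]:
  i=0: ✗ (fails at j=0)
  i=1: ✗ (fails at j=1)
  i=2: ✗ (fails at j=2)
  i=3: ✗ (fails at j=3)
  i=4: ✗ (fails at j=6)
  i=5: ✗ (fails at j=6)
Positions where it holds: {} → 0.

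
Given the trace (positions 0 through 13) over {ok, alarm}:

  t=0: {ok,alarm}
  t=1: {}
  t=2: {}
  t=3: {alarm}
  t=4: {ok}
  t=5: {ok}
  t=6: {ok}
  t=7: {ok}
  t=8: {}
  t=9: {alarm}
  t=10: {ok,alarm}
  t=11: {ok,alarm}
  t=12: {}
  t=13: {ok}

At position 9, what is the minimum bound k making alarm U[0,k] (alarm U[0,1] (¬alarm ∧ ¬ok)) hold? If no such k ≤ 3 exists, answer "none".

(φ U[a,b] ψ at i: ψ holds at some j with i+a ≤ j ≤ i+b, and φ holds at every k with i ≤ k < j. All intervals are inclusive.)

2

Need earliest j ≥ 9 with (alarm U[0,1] (¬alarm ∧ ¬ok)), and alarm at every k in [9,j-1].
  j=9: rhs fails.
  j=10: rhs fails.
  j=11: rhs holds; lhs holds on [9,10]. k = 2.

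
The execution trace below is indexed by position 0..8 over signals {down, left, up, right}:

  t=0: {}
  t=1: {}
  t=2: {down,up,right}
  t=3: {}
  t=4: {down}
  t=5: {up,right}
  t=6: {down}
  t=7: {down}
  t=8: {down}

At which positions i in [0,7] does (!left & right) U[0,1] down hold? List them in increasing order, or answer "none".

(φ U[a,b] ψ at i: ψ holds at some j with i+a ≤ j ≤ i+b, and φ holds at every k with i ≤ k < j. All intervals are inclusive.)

Evaluate at each i in [0,7]:
  i=0: ✗ (no rhs in [0,1])
  i=1: ✗ (lhs fails at k=1 before rhs at j=2)
  i=2: ✓ (rhs at j=2)
  i=3: ✗ (lhs fails at k=3 before rhs at j=4)
  i=4: ✓ (rhs at j=4)
  i=5: ✓ (rhs at j=6; lhs holds on [5,5])
  i=6: ✓ (rhs at j=6)
  i=7: ✓ (rhs at j=7)

2, 4, 5, 6, 7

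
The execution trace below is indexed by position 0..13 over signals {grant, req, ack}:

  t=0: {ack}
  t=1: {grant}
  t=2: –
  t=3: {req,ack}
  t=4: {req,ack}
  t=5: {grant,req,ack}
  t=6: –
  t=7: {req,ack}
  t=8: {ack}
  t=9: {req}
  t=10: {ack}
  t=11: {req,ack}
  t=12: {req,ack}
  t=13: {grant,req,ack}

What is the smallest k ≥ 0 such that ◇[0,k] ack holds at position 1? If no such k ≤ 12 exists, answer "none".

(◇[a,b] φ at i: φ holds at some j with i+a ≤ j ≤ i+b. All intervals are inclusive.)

2

Scan j = 1,2,… for ack:
  j=1: fails
  j=2: fails
  j=3: holds
First hit at j=3, so smallest k = 3-1 = 2.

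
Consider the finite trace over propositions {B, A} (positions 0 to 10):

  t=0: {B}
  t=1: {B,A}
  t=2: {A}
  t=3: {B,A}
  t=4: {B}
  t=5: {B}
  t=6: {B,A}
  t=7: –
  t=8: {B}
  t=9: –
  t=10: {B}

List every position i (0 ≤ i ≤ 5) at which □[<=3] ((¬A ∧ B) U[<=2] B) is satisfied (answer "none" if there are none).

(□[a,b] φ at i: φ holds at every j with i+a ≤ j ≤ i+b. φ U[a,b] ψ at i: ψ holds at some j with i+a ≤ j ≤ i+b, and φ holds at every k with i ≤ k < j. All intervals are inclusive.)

Evaluate at each i in [0,5]:
  i=0: ✗ (fails at j=2)
  i=1: ✗ (fails at j=2)
  i=2: ✗ (fails at j=2)
  i=3: ✓ (all of [3,6])
  i=4: ✗ (fails at j=7)
  i=5: ✗ (fails at j=7)

3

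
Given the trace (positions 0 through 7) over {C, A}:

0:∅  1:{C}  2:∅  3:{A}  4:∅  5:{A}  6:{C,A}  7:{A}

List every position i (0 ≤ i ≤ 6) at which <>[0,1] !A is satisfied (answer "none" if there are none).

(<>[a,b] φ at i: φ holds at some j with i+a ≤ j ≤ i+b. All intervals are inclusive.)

0, 1, 2, 3, 4

Evaluate at each i in [0,6]:
  i=0: ✓ (witness j=0)
  i=1: ✓ (witness j=1)
  i=2: ✓ (witness j=2)
  i=3: ✓ (witness j=4)
  i=4: ✓ (witness j=4)
  i=5: ✗ (none in [5,6])
  i=6: ✗ (none in [6,7])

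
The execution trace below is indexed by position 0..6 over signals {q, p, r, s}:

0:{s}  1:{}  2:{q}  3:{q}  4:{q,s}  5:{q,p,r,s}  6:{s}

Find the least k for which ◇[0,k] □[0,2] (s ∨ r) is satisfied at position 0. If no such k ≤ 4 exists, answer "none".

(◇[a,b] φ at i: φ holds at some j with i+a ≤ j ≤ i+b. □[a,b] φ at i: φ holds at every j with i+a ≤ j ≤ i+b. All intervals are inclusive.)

4

Scan j = 0,1,… for □[0,2] (s ∨ r):
  j=0: fails
  j=1: fails
  j=2: fails
  j=3: fails
  j=4: holds
First hit at j=4, so smallest k = 4-0 = 4.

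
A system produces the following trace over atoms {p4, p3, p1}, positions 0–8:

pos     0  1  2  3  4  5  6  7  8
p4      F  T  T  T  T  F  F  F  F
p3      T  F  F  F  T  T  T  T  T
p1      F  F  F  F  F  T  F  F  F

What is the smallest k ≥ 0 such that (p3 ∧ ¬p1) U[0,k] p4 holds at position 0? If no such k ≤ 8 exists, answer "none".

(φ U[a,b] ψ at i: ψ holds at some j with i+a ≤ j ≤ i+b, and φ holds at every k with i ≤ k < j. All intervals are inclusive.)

1

Need earliest j ≥ 0 with p4, and (p3 ∧ ¬p1) at every k in [0,j-1].
  j=0: rhs fails.
  j=1: rhs holds; lhs holds on [0,0]. k = 1.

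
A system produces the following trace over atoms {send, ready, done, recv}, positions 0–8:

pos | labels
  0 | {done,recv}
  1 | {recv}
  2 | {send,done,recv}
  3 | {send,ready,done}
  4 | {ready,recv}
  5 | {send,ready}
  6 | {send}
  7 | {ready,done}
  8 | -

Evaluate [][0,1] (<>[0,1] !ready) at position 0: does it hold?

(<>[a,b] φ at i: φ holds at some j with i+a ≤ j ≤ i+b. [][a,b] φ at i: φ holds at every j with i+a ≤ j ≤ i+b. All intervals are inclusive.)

True

Check <>[0,1] !ready at every j in [0,1]:
  j=0: holds (witness at 0)
  j=1: holds (witness at 1)
All positions satisfy it → formula holds.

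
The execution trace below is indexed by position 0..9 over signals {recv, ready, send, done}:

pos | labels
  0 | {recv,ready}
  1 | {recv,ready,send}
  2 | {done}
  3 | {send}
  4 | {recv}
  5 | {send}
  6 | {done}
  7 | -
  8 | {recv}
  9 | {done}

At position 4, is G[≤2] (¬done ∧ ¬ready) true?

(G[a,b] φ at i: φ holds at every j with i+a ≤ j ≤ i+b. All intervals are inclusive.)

Does not hold

Check (¬done ∧ ¬ready) at every j in [4,6]:
  j=4: true
  j=5: true
  j=6: false
Fails at j=6 → formula fails.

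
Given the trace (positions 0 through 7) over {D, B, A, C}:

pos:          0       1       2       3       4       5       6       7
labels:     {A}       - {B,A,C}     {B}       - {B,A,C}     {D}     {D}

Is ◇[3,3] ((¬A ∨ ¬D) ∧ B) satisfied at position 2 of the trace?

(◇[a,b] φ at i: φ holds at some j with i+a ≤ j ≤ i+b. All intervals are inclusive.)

Yes

Check ((¬A ∨ ¬D) ∧ B) at each j in [5,5]:
  j=5: true
Found at j=5 → formula holds.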